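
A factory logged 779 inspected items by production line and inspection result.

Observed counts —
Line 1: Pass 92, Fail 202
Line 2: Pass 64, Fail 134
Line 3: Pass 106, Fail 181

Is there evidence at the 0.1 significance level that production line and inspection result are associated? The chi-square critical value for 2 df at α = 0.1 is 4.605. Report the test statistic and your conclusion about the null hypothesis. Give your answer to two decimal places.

Row totals: 294, 198, 287. Column totals: 262, 517. Grand total N = 779.
Expected counts (row total × column total / N):
  Line 1, Pass: 294×262/779 = 98.881
  Line 1, Fail: 294×517/779 = 195.119
  Line 2, Pass: 198×262/779 = 66.593
  Line 2, Fail: 198×517/779 = 131.407
  Line 3, Pass: 287×262/779 = 96.526
  Line 3, Fail: 287×517/779 = 190.474
Contributions (O − E)²/E:
  (92 − 98.881)²/98.881 = 0.4788
  (202 − 195.119)²/195.119 = 0.2427
  (64 − 66.593)²/66.593 = 0.1010
  (134 − 131.407)²/131.407 = 0.0512
  (106 − 96.526)²/96.526 = 0.9299
  (181 − 190.474)²/190.474 = 0.4712
χ² = 0.4788 + 0.2427 + 0.1010 + 0.0512 + 0.9299 + 0.4712 = 2.27
df = (3−1)(2−1) = 2. Since 2.27 < 4.605, fail to reject the null hypothesis of independence at α = 0.1.

2.27; fail to reject H₀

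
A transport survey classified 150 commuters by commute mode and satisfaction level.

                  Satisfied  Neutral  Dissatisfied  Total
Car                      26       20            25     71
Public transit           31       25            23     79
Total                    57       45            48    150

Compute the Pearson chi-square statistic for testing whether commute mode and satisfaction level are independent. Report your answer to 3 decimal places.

0.653

Grand total N = 150.
Expected counts (row total × column total / N):
  Car, Satisfied: 71×57/150 = 26.9800
  Car, Neutral: 71×45/150 = 21.3000
  Car, Dissatisfied: 71×48/150 = 22.7200
  Public transit, Satisfied: 79×57/150 = 30.0200
  Public transit, Neutral: 79×45/150 = 23.7000
  Public transit, Dissatisfied: 79×48/150 = 25.2800
Contributions (O − E)²/E:
  (26 − 26.9800)²/26.9800 = 0.0356
  (20 − 21.3000)²/21.3000 = 0.0793
  (25 − 22.7200)²/22.7200 = 0.2288
  (31 − 30.0200)²/30.0200 = 0.0320
  (25 − 23.7000)²/23.7000 = 0.0713
  (23 − 25.2800)²/25.2800 = 0.2056
χ² = 0.0356 + 0.0793 + 0.2288 + 0.0320 + 0.0713 + 0.2056 = 0.653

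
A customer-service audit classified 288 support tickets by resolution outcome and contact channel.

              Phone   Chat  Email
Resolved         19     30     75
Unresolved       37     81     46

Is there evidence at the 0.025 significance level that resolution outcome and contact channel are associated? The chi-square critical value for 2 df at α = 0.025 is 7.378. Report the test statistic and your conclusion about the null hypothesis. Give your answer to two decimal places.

Row totals: 124, 164. Column totals: 56, 111, 121. Grand total N = 288.
Expected counts (row total × column total / N):
  Resolved, Phone: 124×56/288 = 24.111
  Resolved, Chat: 124×111/288 = 47.792
  Resolved, Email: 124×121/288 = 52.097
  Unresolved, Phone: 164×56/288 = 31.889
  Unresolved, Chat: 164×111/288 = 63.208
  Unresolved, Email: 164×121/288 = 68.903
Contributions (O − E)²/E:
  (19 − 24.111)²/24.111 = 1.0834
  (30 − 47.792)²/47.792 = 6.6236
  (75 − 52.097)²/52.097 = 10.0687
  (37 − 31.889)²/31.889 = 0.8192
  (81 − 63.208)²/63.208 = 5.0082
  (46 − 68.903)²/68.903 = 7.6128
χ² = 1.0834 + 6.6236 + 10.0687 + 0.8192 + 5.0082 + 7.6128 = 31.22
df = (2−1)(3−1) = 2. Since 31.22 > 7.378, reject the null hypothesis of independence at α = 0.025.

31.22; reject H₀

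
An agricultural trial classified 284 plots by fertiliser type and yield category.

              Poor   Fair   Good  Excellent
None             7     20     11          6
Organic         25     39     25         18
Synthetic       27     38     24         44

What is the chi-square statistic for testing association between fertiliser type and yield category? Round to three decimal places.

Row totals: 44, 107, 133. Column totals: 59, 97, 60, 68. Grand total N = 284.
Expected counts (row total × column total / N):
  None, Poor: 44×59/284 = 9.1408
  None, Fair: 44×97/284 = 15.0282
  None, Good: 44×60/284 = 9.2958
  None, Excellent: 44×68/284 = 10.5352
  Organic, Poor: 107×59/284 = 22.2289
  Organic, Fair: 107×97/284 = 36.5458
  Organic, Good: 107×60/284 = 22.6056
  Organic, Excellent: 107×68/284 = 25.6197
  Synthetic, Poor: 133×59/284 = 27.6303
  Synthetic, Fair: 133×97/284 = 45.4261
  Synthetic, Good: 133×60/284 = 28.0986
  Synthetic, Excellent: 133×68/284 = 31.8451
Contributions (O − E)²/E:
  (7 − 9.1408)²/9.1408 = 0.5014
  (20 − 15.0282)²/15.0282 = 1.6448
  (11 − 9.2958)²/9.2958 = 0.3124
  (6 − 10.5352)²/10.5352 = 1.9523
  (25 − 22.2289)²/22.2289 = 0.3455
  (39 − 36.5458)²/36.5458 = 0.1648
  (25 − 22.6056)²/22.6056 = 0.2536
  (18 − 25.6197)²/25.6197 = 2.2662
  (27 − 27.6303)²/27.6303 = 0.0144
  (38 − 45.4261)²/45.4261 = 1.2140
  (24 − 28.0986)²/28.0986 = 0.5978
  (44 − 31.8451)²/31.8451 = 4.6394
χ² = 0.5014 + 1.6448 + 0.3124 + 1.9523 + 0.3455 + 0.1648 + 0.2536 + 2.2662 + 0.0144 + 1.2140 + 0.5978 + 4.6394 = 13.907

13.907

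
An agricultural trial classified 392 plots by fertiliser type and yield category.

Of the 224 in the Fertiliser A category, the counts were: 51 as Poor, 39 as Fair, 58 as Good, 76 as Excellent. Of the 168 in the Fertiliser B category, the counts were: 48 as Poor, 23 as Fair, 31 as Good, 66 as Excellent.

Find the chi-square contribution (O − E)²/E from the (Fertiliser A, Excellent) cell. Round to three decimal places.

Row total (Fertiliser A) = 224; column total (Excellent) = 142; N = 392.
Expected count E = 224 × 142 / 392 = 81.1429.
Contribution = (O − E)²/E = (76 − 81.1429)² / 81.1429 = 0.326.

0.326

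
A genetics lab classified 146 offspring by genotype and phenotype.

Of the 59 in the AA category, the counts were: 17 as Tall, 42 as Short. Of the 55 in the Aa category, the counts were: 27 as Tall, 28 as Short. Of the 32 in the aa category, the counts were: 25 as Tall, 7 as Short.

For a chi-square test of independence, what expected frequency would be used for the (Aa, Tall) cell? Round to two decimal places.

Row total (Aa) = 55; column total (Tall) = 69; grand total N = 146.
Expected count = (row total × column total) / N = 55 × 69 / 146 = 25.99.

25.99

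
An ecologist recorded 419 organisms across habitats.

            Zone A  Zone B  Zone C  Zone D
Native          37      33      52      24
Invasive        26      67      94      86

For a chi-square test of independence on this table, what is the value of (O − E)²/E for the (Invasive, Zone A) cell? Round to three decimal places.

Row total (Invasive) = 273; column total (Zone A) = 63; N = 419.
Expected count E = 273 × 63 / 419 = 41.0477.
Contribution = (O − E)²/E = (26 − 41.0477)² / 41.0477 = 5.516.

5.516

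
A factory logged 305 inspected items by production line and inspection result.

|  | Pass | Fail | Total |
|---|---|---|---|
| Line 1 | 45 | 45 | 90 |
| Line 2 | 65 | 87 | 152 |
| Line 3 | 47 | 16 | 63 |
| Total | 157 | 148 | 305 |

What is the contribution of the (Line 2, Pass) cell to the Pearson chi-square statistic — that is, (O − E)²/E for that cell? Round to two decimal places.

2.24

Row total (Line 2) = 152; column total (Pass) = 157; N = 305.
Expected count E = 152 × 157 / 305 = 78.243.
Contribution = (O − E)²/E = (65 − 78.243)² / 78.243 = 2.24.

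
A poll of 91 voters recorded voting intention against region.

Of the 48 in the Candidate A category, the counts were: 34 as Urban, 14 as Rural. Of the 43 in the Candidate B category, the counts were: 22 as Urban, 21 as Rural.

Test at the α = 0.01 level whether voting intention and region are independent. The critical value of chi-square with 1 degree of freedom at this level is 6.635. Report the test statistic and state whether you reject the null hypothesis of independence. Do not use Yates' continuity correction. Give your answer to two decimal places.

3.71; fail to reject H₀

Row totals: 48, 43. Column totals: 56, 35. Grand total N = 91.
Expected counts (row total × column total / N):
  Candidate A, Urban: 48×56/91 = 29.538
  Candidate A, Rural: 48×35/91 = 18.462
  Candidate B, Urban: 43×56/91 = 26.462
  Candidate B, Rural: 43×35/91 = 16.538
Contributions (O − E)²/E:
  (34 − 29.538)²/29.538 = 0.6740
  (14 − 18.462)²/18.462 = 1.0784
  (22 − 26.462)²/26.462 = 0.7524
  (21 − 16.538)²/16.538 = 1.2039
χ² = 0.6740 + 1.0784 + 0.7524 + 1.2039 = 3.71
df = (2−1)(2−1) = 1. Since 3.71 < 6.635, fail to reject the null hypothesis of independence at α = 0.01.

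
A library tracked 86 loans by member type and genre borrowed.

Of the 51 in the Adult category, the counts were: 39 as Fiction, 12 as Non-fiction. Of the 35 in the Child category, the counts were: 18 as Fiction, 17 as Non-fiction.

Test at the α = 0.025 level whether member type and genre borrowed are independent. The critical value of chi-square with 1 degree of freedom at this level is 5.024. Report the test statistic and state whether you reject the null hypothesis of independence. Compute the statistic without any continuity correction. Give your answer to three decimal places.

Row totals: 51, 35. Column totals: 57, 29. Grand total N = 86.
Expected counts (row total × column total / N):
  Adult, Fiction: 51×57/86 = 33.8023
  Adult, Non-fiction: 51×29/86 = 17.1977
  Child, Fiction: 35×57/86 = 23.1977
  Child, Non-fiction: 35×29/86 = 11.8023
Contributions (O − E)²/E:
  (39 − 33.8023)²/33.8023 = 0.7992
  (12 − 17.1977)²/17.1977 = 1.5709
  (18 − 23.1977)²/23.1977 = 1.1646
  (17 − 11.8023)²/11.8023 = 2.2891
χ² = 0.7992 + 1.5709 + 1.1646 + 2.2891 = 5.824
df = (2−1)(2−1) = 1. Since 5.824 > 5.024, reject the null hypothesis of independence at α = 0.025.

5.824; reject H₀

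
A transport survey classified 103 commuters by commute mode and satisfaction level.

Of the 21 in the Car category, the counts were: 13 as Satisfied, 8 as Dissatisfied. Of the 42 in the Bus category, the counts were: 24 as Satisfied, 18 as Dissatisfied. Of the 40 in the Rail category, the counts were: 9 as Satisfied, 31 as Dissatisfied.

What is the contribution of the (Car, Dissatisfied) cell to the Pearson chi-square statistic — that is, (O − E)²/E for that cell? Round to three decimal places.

1.128

Row total (Car) = 21; column total (Dissatisfied) = 57; N = 103.
Expected count E = 21 × 57 / 103 = 11.6214.
Contribution = (O − E)²/E = (8 − 11.6214)² / 11.6214 = 1.128.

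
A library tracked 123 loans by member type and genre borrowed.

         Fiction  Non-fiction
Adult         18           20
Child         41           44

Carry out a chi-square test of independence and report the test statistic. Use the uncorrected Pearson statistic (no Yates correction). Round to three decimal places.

0.008

Row totals: 38, 85. Column totals: 59, 64. Grand total N = 123.
Expected counts (row total × column total / N):
  Adult, Fiction: 38×59/123 = 18.2276
  Adult, Non-fiction: 38×64/123 = 19.7724
  Child, Fiction: 85×59/123 = 40.7724
  Child, Non-fiction: 85×64/123 = 44.2276
Contributions (O − E)²/E:
  (18 − 18.2276)²/18.2276 = 0.0028
  (20 − 19.7724)²/19.7724 = 0.0026
  (41 − 40.7724)²/40.7724 = 0.0013
  (44 − 44.2276)²/44.2276 = 0.0012
χ² = 0.0028 + 0.0026 + 0.0013 + 0.0012 = 0.008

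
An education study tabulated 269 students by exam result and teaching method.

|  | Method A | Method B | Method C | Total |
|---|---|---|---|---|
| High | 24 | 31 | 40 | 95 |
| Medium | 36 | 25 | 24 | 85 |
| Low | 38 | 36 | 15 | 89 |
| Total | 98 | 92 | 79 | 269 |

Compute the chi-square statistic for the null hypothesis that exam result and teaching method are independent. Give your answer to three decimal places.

16.715

Grand total N = 269.
Expected counts (row total × column total / N):
  High, Method A: 95×98/269 = 34.6097
  High, Method B: 95×92/269 = 32.4907
  High, Method C: 95×79/269 = 27.8996
  Medium, Method A: 85×98/269 = 30.9665
  Medium, Method B: 85×92/269 = 29.0706
  Medium, Method C: 85×79/269 = 24.9628
  Low, Method A: 89×98/269 = 32.4238
  Low, Method B: 89×92/269 = 30.4387
  Low, Method C: 89×79/269 = 26.1375
Contributions (O − E)²/E:
  (24 − 34.6097)²/34.6097 = 3.2524
  (31 − 32.4907)²/32.4907 = 0.0684
  (40 − 27.8996)²/27.8996 = 5.2481
  (36 − 30.9665)²/30.9665 = 0.8182
  (25 − 29.0706)²/29.0706 = 0.5700
  (24 − 24.9628)²/24.9628 = 0.0371
  (38 − 32.4238)²/32.4238 = 0.9590
  (36 − 30.4387)²/30.4387 = 1.0161
  (15 − 26.1375)²/26.1375 = 4.7458
χ² = 3.2524 + 0.0684 + 5.2481 + 0.8182 + 0.5700 + 0.0371 + 0.9590 + 1.0161 + 4.7458 = 16.715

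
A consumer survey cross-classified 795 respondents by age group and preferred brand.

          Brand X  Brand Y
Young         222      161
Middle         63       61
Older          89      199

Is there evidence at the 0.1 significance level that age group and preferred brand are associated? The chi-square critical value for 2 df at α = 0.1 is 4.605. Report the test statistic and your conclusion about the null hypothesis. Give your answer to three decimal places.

49.155; reject H₀

Row totals: 383, 124, 288. Column totals: 374, 421. Grand total N = 795.
Expected counts (row total × column total / N):
  Young, Brand X: 383×374/795 = 180.1786
  Young, Brand Y: 383×421/795 = 202.8214
  Middle, Brand X: 124×374/795 = 58.3346
  Middle, Brand Y: 124×421/795 = 65.6654
  Older, Brand X: 288×374/795 = 135.4868
  Older, Brand Y: 288×421/795 = 152.5132
Contributions (O − E)²/E:
  (222 − 180.1786)²/180.1786 = 9.7072
  (161 − 202.8214)²/202.8214 = 8.6235
  (63 − 58.3346)²/58.3346 = 0.3731
  (61 − 65.6654)²/65.6654 = 0.3315
  (89 − 135.4868)²/135.4868 = 15.9501
  (199 − 152.5132)²/152.5132 = 14.1694
χ² = 9.7072 + 8.6235 + 0.3731 + 0.3315 + 15.9501 + 14.1694 = 49.155
df = (3−1)(2−1) = 2. Since 49.155 > 4.605, reject the null hypothesis of independence at α = 0.1.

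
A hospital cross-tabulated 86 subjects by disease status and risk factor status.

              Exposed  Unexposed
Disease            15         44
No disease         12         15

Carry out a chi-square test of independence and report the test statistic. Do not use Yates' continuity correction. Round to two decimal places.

Row totals: 59, 27. Column totals: 27, 59. Grand total N = 86.
Expected counts (row total × column total / N):
  Disease, Exposed: 59×27/86 = 18.523
  Disease, Unexposed: 59×59/86 = 40.477
  No disease, Exposed: 27×27/86 = 8.477
  No disease, Unexposed: 27×59/86 = 18.523
Contributions (O − E)²/E:
  (15 − 18.523)²/18.523 = 0.6701
  (44 − 40.477)²/40.477 = 0.3066
  (12 − 8.477)²/8.477 = 1.4641
  (15 − 18.523)²/18.523 = 0.6701
χ² = 0.6701 + 0.3066 + 1.4641 + 0.6701 = 3.11

3.11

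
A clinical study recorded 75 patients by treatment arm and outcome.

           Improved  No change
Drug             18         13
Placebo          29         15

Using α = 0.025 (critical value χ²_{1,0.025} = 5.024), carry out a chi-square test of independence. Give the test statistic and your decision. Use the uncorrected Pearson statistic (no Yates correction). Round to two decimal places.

Row totals: 31, 44. Column totals: 47, 28. Grand total N = 75.
Expected counts (row total × column total / N):
  Drug, Improved: 31×47/75 = 19.427
  Drug, No change: 31×28/75 = 11.573
  Placebo, Improved: 44×47/75 = 27.573
  Placebo, No change: 44×28/75 = 16.427
Contributions (O − E)²/E:
  (18 − 19.427)²/19.427 = 0.1048
  (13 − 11.573)²/11.573 = 0.1760
  (29 − 27.573)²/27.573 = 0.0739
  (15 − 16.427)²/16.427 = 0.1240
χ² = 0.1048 + 0.1760 + 0.0739 + 0.1240 = 0.48
df = (2−1)(2−1) = 1. Since 0.48 < 5.024, fail to reject the null hypothesis of independence at α = 0.025.

0.48; fail to reject H₀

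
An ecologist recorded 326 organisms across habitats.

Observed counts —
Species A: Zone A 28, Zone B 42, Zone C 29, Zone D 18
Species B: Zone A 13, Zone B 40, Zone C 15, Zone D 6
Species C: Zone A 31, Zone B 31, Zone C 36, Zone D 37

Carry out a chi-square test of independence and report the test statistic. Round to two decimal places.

Row totals: 117, 74, 135. Column totals: 72, 113, 80, 61. Grand total N = 326.
Expected counts (row total × column total / N):
  Species A, Zone A: 117×72/326 = 25.840
  Species A, Zone B: 117×113/326 = 40.555
  Species A, Zone C: 117×80/326 = 28.712
  Species A, Zone D: 117×61/326 = 21.893
  Species B, Zone A: 74×72/326 = 16.344
  Species B, Zone B: 74×113/326 = 25.650
  Species B, Zone C: 74×80/326 = 18.160
  Species B, Zone D: 74×61/326 = 13.847
  Species C, Zone A: 135×72/326 = 29.816
  Species C, Zone B: 135×113/326 = 46.794
  Species C, Zone C: 135×80/326 = 33.129
  Species C, Zone D: 135×61/326 = 25.261
Contributions (O − E)²/E:
  (28 − 25.840)²/25.840 = 0.1806
  (42 − 40.555)²/40.555 = 0.0515
  (29 − 28.712)²/28.712 = 0.0029
  (18 − 21.893)²/21.893 = 0.6923
  (13 − 16.344)²/16.344 = 0.6842
  (40 − 25.650)²/25.650 = 8.0282
  (15 − 18.160)²/18.160 = 0.5499
  (6 − 13.847)²/13.847 = 4.4468
  (31 − 29.816)²/29.816 = 0.0470
  (31 − 46.794)²/46.794 = 5.3308
  (36 − 33.129)²/33.129 = 0.2488
  (37 − 25.261)²/25.261 = 5.4552
χ² = 0.1806 + 0.0515 + 0.0029 + 0.6923 + 0.6842 + 8.0282 + 0.5499 + 4.4468 + 0.0470 + 5.3308 + 0.2488 + 5.4552 = 25.72

25.72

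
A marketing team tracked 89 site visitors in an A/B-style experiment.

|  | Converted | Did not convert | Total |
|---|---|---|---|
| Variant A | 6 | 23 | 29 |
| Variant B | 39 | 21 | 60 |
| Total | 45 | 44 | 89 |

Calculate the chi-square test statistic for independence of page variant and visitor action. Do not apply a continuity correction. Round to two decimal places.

15.36

Grand total N = 89.
Expected counts (row total × column total / N):
  Variant A, Converted: 29×45/89 = 14.663
  Variant A, Did not convert: 29×44/89 = 14.337
  Variant B, Converted: 60×45/89 = 30.337
  Variant B, Did not convert: 60×44/89 = 29.663
Contributions (O − E)²/E:
  (6 − 14.663)²/14.663 = 5.1182
  (23 − 14.337)²/14.337 = 5.2345
  (39 − 30.337)²/30.337 = 2.4738
  (21 − 29.663)²/29.663 = 2.5300
χ² = 5.1182 + 5.2345 + 2.4738 + 2.5300 = 15.36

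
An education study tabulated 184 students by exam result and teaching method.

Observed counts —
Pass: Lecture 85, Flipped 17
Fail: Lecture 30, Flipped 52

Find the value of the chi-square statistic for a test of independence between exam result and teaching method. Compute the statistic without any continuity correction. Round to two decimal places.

Row totals: 102, 82. Column totals: 115, 69. Grand total N = 184.
Expected counts (row total × column total / N):
  Pass, Lecture: 102×115/184 = 63.750
  Pass, Flipped: 102×69/184 = 38.250
  Fail, Lecture: 82×115/184 = 51.250
  Fail, Flipped: 82×69/184 = 30.750
Contributions (O − E)²/E:
  (85 − 63.750)²/63.750 = 7.0833
  (17 − 38.250)²/38.250 = 11.8056
  (30 − 51.250)²/51.250 = 8.8110
  (52 − 30.750)²/30.750 = 14.6850
χ² = 7.0833 + 11.8056 + 8.8110 + 14.6850 = 42.38

42.38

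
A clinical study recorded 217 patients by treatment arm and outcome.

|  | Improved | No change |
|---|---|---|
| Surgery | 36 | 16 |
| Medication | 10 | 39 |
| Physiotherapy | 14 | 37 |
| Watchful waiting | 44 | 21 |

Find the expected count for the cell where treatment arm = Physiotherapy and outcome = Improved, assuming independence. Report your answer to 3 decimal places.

Row total (Physiotherapy) = 51; column total (Improved) = 104; grand total N = 217.
Expected count = (row total × column total) / N = 51 × 104 / 217 = 24.442.

24.442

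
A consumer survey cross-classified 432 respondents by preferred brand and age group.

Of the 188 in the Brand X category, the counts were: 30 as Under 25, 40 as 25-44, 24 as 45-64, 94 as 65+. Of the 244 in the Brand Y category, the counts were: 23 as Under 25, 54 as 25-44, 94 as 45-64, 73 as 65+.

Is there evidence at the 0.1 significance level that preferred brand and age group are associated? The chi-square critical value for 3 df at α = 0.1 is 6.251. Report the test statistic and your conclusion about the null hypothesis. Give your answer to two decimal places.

40.60; reject H₀

Row totals: 188, 244. Column totals: 53, 94, 118, 167. Grand total N = 432.
Expected counts (row total × column total / N):
  Brand X, Under 25: 188×53/432 = 23.06481
  Brand X, 25-44: 188×94/432 = 40.90741
  Brand X, 45-64: 188×118/432 = 51.35185
  Brand X, 65+: 188×167/432 = 72.67593
  Brand Y, Under 25: 244×53/432 = 29.93519
  Brand Y, 25-44: 244×94/432 = 53.09259
  Brand Y, 45-64: 244×118/432 = 66.64815
  Brand Y, 65+: 244×167/432 = 94.32407
Contributions (O − E)²/E:
  (30 − 23.06481)²/23.06481 = 2.0853
  (40 − 40.90741)²/40.90741 = 0.0201
  (24 − 51.35185)²/51.35185 = 14.5686
  (94 − 72.67593)²/72.67593 = 6.2568
  (23 − 29.93519)²/29.93519 = 1.6067
  (54 − 53.09259)²/53.09259 = 0.0155
  (94 − 66.64815)²/66.64815 = 11.2250
  (73 − 94.32407)²/94.32407 = 4.8208
χ² = 2.0853 + 0.0201 + 14.5686 + 6.2568 + 1.6067 + 0.0155 + 11.2250 + 4.8208 = 40.60
df = (2−1)(4−1) = 3. Since 40.60 > 6.251, reject the null hypothesis of independence at α = 0.1.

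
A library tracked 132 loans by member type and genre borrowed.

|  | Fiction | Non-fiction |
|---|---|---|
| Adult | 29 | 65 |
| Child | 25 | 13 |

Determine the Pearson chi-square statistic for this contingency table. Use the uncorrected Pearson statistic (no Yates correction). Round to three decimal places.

13.665

Row totals: 94, 38. Column totals: 54, 78. Grand total N = 132.
Expected counts (row total × column total / N):
  Adult, Fiction: 94×54/132 = 38.4545
  Adult, Non-fiction: 94×78/132 = 55.5455
  Child, Fiction: 38×54/132 = 15.5455
  Child, Non-fiction: 38×78/132 = 22.4545
Contributions (O − E)²/E:
  (29 − 38.4545)²/38.4545 = 2.3245
  (65 − 55.5455)²/55.5455 = 1.6093
  (25 − 15.5455)²/15.5455 = 5.7501
  (13 − 22.4545)²/22.4545 = 3.9808
χ² = 2.3245 + 1.6093 + 5.7501 + 3.9808 = 13.665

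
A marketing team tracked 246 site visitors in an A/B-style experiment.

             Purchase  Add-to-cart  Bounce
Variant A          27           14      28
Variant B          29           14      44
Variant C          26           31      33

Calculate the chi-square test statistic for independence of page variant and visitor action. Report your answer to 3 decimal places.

10.091

Row totals: 69, 87, 90. Column totals: 82, 59, 105. Grand total N = 246.
Expected counts (row total × column total / N):
  Variant A, Purchase: 69×82/246 = 23.0000
  Variant A, Add-to-cart: 69×59/246 = 16.5488
  Variant A, Bounce: 69×105/246 = 29.4512
  Variant B, Purchase: 87×82/246 = 29.0000
  Variant B, Add-to-cart: 87×59/246 = 20.8659
  Variant B, Bounce: 87×105/246 = 37.1341
  Variant C, Purchase: 90×82/246 = 30.0000
  Variant C, Add-to-cart: 90×59/246 = 21.5854
  Variant C, Bounce: 90×105/246 = 38.4146
Contributions (O − E)²/E:
  (27 − 23.0000)²/23.0000 = 0.6957
  (14 − 16.5488)²/16.5488 = 0.3926
  (28 − 29.4512)²/29.4512 = 0.0715
  (29 − 29.0000)²/29.0000 = 0.0000
  (14 − 20.8659)²/20.8659 = 2.2592
  (44 − 37.1341)²/37.1341 = 1.2695
  (26 − 30.0000)²/30.0000 = 0.5333
  (31 − 21.5854)²/21.5854 = 4.1062
  (33 − 38.4146)²/38.4146 = 0.7632
χ² = 0.6957 + 0.3926 + 0.0715 + 0.0000 + 2.2592 + 1.2695 + 0.5333 + 4.1062 + 0.7632 = 10.091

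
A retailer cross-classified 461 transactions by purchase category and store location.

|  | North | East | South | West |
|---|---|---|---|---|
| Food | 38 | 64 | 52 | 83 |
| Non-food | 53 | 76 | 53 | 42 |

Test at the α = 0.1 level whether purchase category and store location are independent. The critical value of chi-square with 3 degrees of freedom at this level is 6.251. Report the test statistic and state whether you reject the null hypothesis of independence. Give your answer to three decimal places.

Row totals: 237, 224. Column totals: 91, 140, 105, 125. Grand total N = 461.
Expected counts (row total × column total / N):
  Food, North: 237×91/461 = 46.7831
  Food, East: 237×140/461 = 71.9740
  Food, South: 237×105/461 = 53.9805
  Food, West: 237×125/461 = 64.2625
  Non-food, North: 224×91/461 = 44.2169
  Non-food, East: 224×140/461 = 68.0260
  Non-food, South: 224×105/461 = 51.0195
  Non-food, West: 224×125/461 = 60.7375
Contributions (O − E)²/E:
  (38 − 46.7831)²/46.7831 = 1.6489
  (64 − 71.9740)²/71.9740 = 0.8834
  (52 − 53.9805)²/53.9805 = 0.0727
  (83 − 64.2625)²/64.2625 = 5.4634
  (53 − 44.2169)²/44.2169 = 1.7446
  (76 − 68.0260)²/68.0260 = 0.9347
  (53 − 51.0195)²/51.0195 = 0.0769
  (42 − 60.7375)²/60.7375 = 5.7805
χ² = 1.6489 + 0.8834 + 0.0727 + 5.4634 + 1.7446 + 0.9347 + 0.0769 + 5.7805 = 16.605
df = (2−1)(4−1) = 3. Since 16.605 > 6.251, reject the null hypothesis of independence at α = 0.1.

16.605; reject H₀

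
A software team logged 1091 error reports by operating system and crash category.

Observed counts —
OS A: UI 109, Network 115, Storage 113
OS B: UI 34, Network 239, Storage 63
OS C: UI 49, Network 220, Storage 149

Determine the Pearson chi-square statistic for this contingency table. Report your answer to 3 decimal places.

124.456

Row totals: 337, 336, 418. Column totals: 192, 574, 325. Grand total N = 1091.
Expected counts (row total × column total / N):
  OS A, UI: 337×192/1091 = 59.3071
  OS A, Network: 337×574/1091 = 177.3034
  OS A, Storage: 337×325/1091 = 100.3896
  OS B, UI: 336×192/1091 = 59.1311
  OS B, Network: 336×574/1091 = 176.7773
  OS B, Storage: 336×325/1091 = 100.0917
  OS C, UI: 418×192/1091 = 73.5619
  OS C, Network: 418×574/1091 = 219.9193
  OS C, Storage: 418×325/1091 = 124.5188
Contributions (O − E)²/E:
  (109 − 59.3071)²/59.3071 = 41.6372
  (115 − 177.3034)²/177.3034 = 21.8931
  (113 − 100.3896)²/100.3896 = 1.5841
  (34 − 59.1311)²/59.1311 = 10.6809
  (239 − 176.7773)²/176.7773 = 21.9014
  (63 − 100.0917)²/100.0917 = 13.7453
  (49 − 73.5619)²/73.5619 = 8.2011
  (220 − 219.9193)²/219.9193 = 0.0000
  (149 − 124.5188)²/124.5188 = 4.8132
χ² = 41.6372 + 21.8931 + 1.5841 + 10.6809 + 21.9014 + 13.7453 + 8.2011 + 0.0000 + 4.8132 = 124.456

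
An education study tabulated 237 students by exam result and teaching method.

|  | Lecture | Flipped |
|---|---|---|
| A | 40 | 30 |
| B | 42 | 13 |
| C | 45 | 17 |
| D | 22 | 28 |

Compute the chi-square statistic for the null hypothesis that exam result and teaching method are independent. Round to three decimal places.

15.405

Row totals: 70, 55, 62, 50. Column totals: 149, 88. Grand total N = 237.
Expected counts (row total × column total / N):
  A, Lecture: 70×149/237 = 44.0084
  A, Flipped: 70×88/237 = 25.9916
  B, Lecture: 55×149/237 = 34.5781
  B, Flipped: 55×88/237 = 20.4219
  C, Lecture: 62×149/237 = 38.9789
  C, Flipped: 62×88/237 = 23.0211
  D, Lecture: 50×149/237 = 31.4346
  D, Flipped: 50×88/237 = 18.5654
Contributions (O − E)²/E:
  (40 − 44.0084)²/44.0084 = 0.3651
  (30 − 25.9916)²/25.9916 = 0.6182
  (42 − 34.5781)²/34.5781 = 1.5930
  (13 − 20.4219)²/20.4219 = 2.6973
  (45 − 38.9789)²/38.9789 = 0.9301
  (17 − 23.0211)²/23.0211 = 1.5748
  (22 − 31.4346)²/31.4346 = 2.8316
  (28 − 18.5654)²/18.5654 = 4.7945
χ² = 0.3651 + 0.6182 + 1.5930 + 2.6973 + 0.9301 + 1.5748 + 2.8316 + 4.7945 = 15.405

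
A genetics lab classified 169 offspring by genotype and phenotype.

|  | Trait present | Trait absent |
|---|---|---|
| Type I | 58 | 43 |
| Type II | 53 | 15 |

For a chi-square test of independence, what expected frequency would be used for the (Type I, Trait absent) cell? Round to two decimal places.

Row total (Type I) = 101; column total (Trait absent) = 58; grand total N = 169.
Expected count = (row total × column total) / N = 101 × 58 / 169 = 34.66.

34.66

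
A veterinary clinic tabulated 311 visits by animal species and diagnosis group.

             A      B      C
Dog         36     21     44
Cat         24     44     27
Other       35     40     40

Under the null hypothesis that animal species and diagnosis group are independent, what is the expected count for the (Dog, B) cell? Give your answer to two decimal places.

34.10

Row total (Dog) = 101; column total (B) = 105; grand total N = 311.
Expected count = (row total × column total) / N = 101 × 105 / 311 = 34.10.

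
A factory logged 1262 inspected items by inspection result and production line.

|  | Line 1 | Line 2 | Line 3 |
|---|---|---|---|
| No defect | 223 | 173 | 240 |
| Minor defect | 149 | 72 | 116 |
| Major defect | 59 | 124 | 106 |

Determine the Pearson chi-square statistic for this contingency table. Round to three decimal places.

53.286

Row totals: 636, 337, 289. Column totals: 431, 369, 462. Grand total N = 1262.
Expected counts (row total × column total / N):
  No defect, Line 1: 636×431/1262 = 217.2076
  No defect, Line 2: 636×369/1262 = 185.9620
  No defect, Line 3: 636×462/1262 = 232.8304
  Minor defect, Line 1: 337×431/1262 = 115.0927
  Minor defect, Line 2: 337×369/1262 = 98.5365
  Minor defect, Line 3: 337×462/1262 = 123.3708
  Major defect, Line 1: 289×431/1262 = 98.6997
  Major defect, Line 2: 289×369/1262 = 84.5016
  Major defect, Line 3: 289×462/1262 = 105.7987
Contributions (O − E)²/E:
  (223 − 217.2076)²/217.2076 = 0.1545
  (173 − 185.9620)²/185.9620 = 0.9035
  (240 − 232.8304)²/232.8304 = 0.2208
  (149 − 115.0927)²/115.0927 = 9.9894
  (72 − 98.5365)²/98.5365 = 7.1464
  (116 − 123.3708)²/123.3708 = 0.4404
  (59 − 98.6997)²/98.6997 = 15.9683
  (124 − 84.5016)²/84.5016 = 18.4627
  (106 − 105.7987)²/105.7987 = 0.0004
χ² = 0.1545 + 0.9035 + 0.2208 + 9.9894 + 7.1464 + 0.4404 + 15.9683 + 18.4627 + 0.0004 = 53.286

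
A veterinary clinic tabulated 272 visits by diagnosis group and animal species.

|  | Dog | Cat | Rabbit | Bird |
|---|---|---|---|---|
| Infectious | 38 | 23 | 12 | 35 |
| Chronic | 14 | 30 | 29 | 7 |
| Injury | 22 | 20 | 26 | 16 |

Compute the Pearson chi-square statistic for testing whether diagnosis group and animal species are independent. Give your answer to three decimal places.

36.360

Row totals: 108, 80, 84. Column totals: 74, 73, 67, 58. Grand total N = 272.
Expected counts (row total × column total / N):
  Infectious, Dog: 108×74/272 = 29.3824
  Infectious, Cat: 108×73/272 = 28.9853
  Infectious, Rabbit: 108×67/272 = 26.6029
  Infectious, Bird: 108×58/272 = 23.0294
  Chronic, Dog: 80×74/272 = 21.7647
  Chronic, Cat: 80×73/272 = 21.4706
  Chronic, Rabbit: 80×67/272 = 19.7059
  Chronic, Bird: 80×58/272 = 17.0588
  Injury, Dog: 84×74/272 = 22.8529
  Injury, Cat: 84×73/272 = 22.5441
  Injury, Rabbit: 84×67/272 = 20.6912
  Injury, Bird: 84×58/272 = 17.9118
Contributions (O − E)²/E:
  (38 − 29.3824)²/29.3824 = 2.5275
  (23 − 28.9853)²/28.9853 = 1.2359
  (12 − 26.6029)²/26.6029 = 8.0158
  (35 − 23.0294)²/23.0294 = 6.2223
  (14 − 21.7647)²/21.7647 = 2.7701
  (30 − 21.4706)²/21.4706 = 3.3884
  (29 − 19.7059)²/19.7059 = 4.3835
  (7 − 17.0588)²/17.0588 = 5.9312
  (22 − 22.8529)²/22.8529 = 0.0318
  (20 − 22.5441)²/22.5441 = 0.2871
  (26 − 20.6912)²/20.6912 = 1.3621
  (16 − 17.9118)²/17.9118 = 0.2041
χ² = 2.5275 + 1.2359 + 8.0158 + 6.2223 + 2.7701 + 3.3884 + 4.3835 + 5.9312 + 0.0318 + 0.2871 + 1.3621 + 0.2041 = 36.360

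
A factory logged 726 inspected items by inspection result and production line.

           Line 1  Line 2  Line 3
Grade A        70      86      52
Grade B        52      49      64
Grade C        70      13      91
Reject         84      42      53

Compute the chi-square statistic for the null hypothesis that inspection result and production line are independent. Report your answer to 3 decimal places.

72.003

Row totals: 208, 165, 174, 179. Column totals: 276, 190, 260. Grand total N = 726.
Expected counts (row total × column total / N):
  Grade A, Line 1: 208×276/726 = 79.0744
  Grade A, Line 2: 208×190/726 = 54.4353
  Grade A, Line 3: 208×260/726 = 74.4904
  Grade B, Line 1: 165×276/726 = 62.7273
  Grade B, Line 2: 165×190/726 = 43.1818
  Grade B, Line 3: 165×260/726 = 59.0909
  Grade C, Line 1: 174×276/726 = 66.1488
  Grade C, Line 2: 174×190/726 = 45.5372
  Grade C, Line 3: 174×260/726 = 62.3140
  Reject, Line 1: 179×276/726 = 68.0496
  Reject, Line 2: 179×190/726 = 46.8457
  Reject, Line 3: 179×260/726 = 64.1047
Contributions (O − E)²/E:
  (70 − 79.0744)²/79.0744 = 1.0414
  (86 − 54.4353)²/54.4353 = 18.3030
  (52 − 74.4904)²/74.4904 = 6.7904
  (52 − 62.7273)²/62.7273 = 1.8345
  (49 − 43.1818)²/43.1818 = 0.7839
  (64 − 59.0909)²/59.0909 = 0.4078
  (70 − 66.1488)²/66.1488 = 0.2242
  (13 − 45.5372)²/45.5372 = 23.2485
  (91 − 62.3140)²/62.3140 = 13.2055
  (84 − 68.0496)²/68.0496 = 3.7387
  (42 − 46.8457)²/46.8457 = 0.5012
  (53 − 64.1047)²/64.1047 = 1.9236
χ² = 1.0414 + 18.3030 + 6.7904 + 1.8345 + 0.7839 + 0.4078 + 0.2242 + 23.2485 + 13.2055 + 3.7387 + 0.5012 + 1.9236 = 72.003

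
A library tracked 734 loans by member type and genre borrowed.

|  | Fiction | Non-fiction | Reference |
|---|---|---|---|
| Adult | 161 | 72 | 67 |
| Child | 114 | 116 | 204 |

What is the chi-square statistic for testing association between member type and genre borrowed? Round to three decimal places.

65.302

Row totals: 300, 434. Column totals: 275, 188, 271. Grand total N = 734.
Expected counts (row total × column total / N):
  Adult, Fiction: 300×275/734 = 112.3978
  Adult, Non-fiction: 300×188/734 = 76.8392
  Adult, Reference: 300×271/734 = 110.7629
  Child, Fiction: 434×275/734 = 162.6022
  Child, Non-fiction: 434×188/734 = 111.1608
  Child, Reference: 434×271/734 = 160.2371
Contributions (O − E)²/E:
  (161 − 112.3978)²/112.3978 = 21.0162
  (72 − 76.8392)²/76.8392 = 0.3048
  (67 − 110.7629)²/110.7629 = 17.2909
  (114 − 162.6022)²/162.6022 = 14.5273
  (116 − 111.1608)²/111.1608 = 0.2107
  (204 − 160.2371)²/160.2371 = 11.9522
χ² = 21.0162 + 0.3048 + 17.2909 + 14.5273 + 0.2107 + 11.9522 = 65.302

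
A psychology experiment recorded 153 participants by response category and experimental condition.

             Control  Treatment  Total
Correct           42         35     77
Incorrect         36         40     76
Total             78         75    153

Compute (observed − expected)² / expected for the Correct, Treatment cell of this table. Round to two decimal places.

Row total (Correct) = 77; column total (Treatment) = 75; N = 153.
Expected count E = 77 × 75 / 153 = 37.745.
Contribution = (O − E)²/E = (35 − 37.745)² / 37.745 = 0.20.

0.20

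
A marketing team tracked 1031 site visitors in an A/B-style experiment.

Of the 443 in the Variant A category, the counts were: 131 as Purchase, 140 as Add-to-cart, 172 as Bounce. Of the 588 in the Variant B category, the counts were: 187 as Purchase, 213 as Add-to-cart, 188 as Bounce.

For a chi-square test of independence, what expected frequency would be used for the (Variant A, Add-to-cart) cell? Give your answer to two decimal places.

151.68

Row total (Variant A) = 443; column total (Add-to-cart) = 353; grand total N = 1031.
Expected count = (row total × column total) / N = 443 × 353 / 1031 = 151.68.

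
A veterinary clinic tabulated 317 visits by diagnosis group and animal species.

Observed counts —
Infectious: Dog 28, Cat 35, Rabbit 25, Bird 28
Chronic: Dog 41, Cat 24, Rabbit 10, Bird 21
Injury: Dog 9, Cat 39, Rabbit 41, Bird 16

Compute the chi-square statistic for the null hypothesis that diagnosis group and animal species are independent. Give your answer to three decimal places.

Row totals: 116, 96, 105. Column totals: 78, 98, 76, 65. Grand total N = 317.
Expected counts (row total × column total / N):
  Infectious, Dog: 116×78/317 = 28.54259
  Infectious, Cat: 116×98/317 = 35.86120
  Infectious, Rabbit: 116×76/317 = 27.81073
  Infectious, Bird: 116×65/317 = 23.78549
  Chronic, Dog: 96×78/317 = 23.62145
  Chronic, Cat: 96×98/317 = 29.67823
  Chronic, Rabbit: 96×76/317 = 23.01577
  Chronic, Bird: 96×65/317 = 19.68454
  Injury, Dog: 105×78/317 = 25.83596
  Injury, Cat: 105×98/317 = 32.46057
  Injury, Rabbit: 105×76/317 = 25.17350
  Injury, Bird: 105×65/317 = 21.52997
Contributions (O − E)²/E:
  (28 − 28.54259)²/28.54259 = 0.0103
  (35 − 35.86120)²/35.86120 = 0.0207
  (25 − 27.81073)²/27.81073 = 0.2841
  (28 − 23.78549)²/23.78549 = 0.7468
  (41 − 23.62145)²/23.62145 = 12.7856
  (24 − 29.67823)²/29.67823 = 1.0864
  (10 − 23.01577)²/23.01577 = 7.3606
  (21 − 19.68454)²/19.68454 = 0.0879
  (9 − 25.83596)²/25.83596 = 10.9711
  (39 − 32.46057)²/32.46057 = 1.3174
  (41 − 25.17350)²/25.17350 = 9.9501
  (16 − 21.52997)²/21.52997 = 1.4204
χ² = 0.0103 + 0.0207 + 0.2841 + 0.7468 + 12.7856 + 1.0864 + 7.3606 + 0.0879 + 10.9711 + 1.3174 + 9.9501 + 1.4204 = 46.041

46.041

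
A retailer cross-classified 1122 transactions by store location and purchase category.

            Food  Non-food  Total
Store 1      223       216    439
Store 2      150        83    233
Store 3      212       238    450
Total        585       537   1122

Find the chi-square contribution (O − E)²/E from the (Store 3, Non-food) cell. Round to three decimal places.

Row total (Store 3) = 450; column total (Non-food) = 537; N = 1122.
Expected count E = 450 × 537 / 1122 = 215.3743.
Contribution = (O − E)²/E = (238 − 215.3743)² / 215.3743 = 2.377.

2.377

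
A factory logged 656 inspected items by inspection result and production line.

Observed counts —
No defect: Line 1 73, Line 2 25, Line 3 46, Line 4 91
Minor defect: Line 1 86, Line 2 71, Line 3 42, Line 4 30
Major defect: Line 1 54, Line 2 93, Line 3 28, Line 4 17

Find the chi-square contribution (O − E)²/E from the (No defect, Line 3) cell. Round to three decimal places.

0.475

Row total (No defect) = 235; column total (Line 3) = 116; N = 656.
Expected count E = 235 × 116 / 656 = 41.5549.
Contribution = (O − E)²/E = (46 − 41.5549)² / 41.5549 = 0.475.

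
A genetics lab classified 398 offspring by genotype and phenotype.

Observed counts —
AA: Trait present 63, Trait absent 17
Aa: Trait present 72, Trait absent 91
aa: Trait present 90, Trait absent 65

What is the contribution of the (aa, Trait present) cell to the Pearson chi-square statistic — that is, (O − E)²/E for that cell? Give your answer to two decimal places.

Row total (aa) = 155; column total (Trait present) = 225; N = 398.
Expected count E = 155 × 225 / 398 = 87.626.
Contribution = (O − E)²/E = (90 − 87.626)² / 87.626 = 0.06.

0.06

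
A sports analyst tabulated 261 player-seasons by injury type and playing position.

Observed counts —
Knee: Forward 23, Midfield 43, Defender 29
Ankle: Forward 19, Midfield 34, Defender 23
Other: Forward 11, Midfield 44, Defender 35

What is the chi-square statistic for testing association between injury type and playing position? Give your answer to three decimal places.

5.899

Row totals: 95, 76, 90. Column totals: 53, 121, 87. Grand total N = 261.
Expected counts (row total × column total / N):
  Knee, Forward: 95×53/261 = 19.2912
  Knee, Midfield: 95×121/261 = 44.0421
  Knee, Defender: 95×87/261 = 31.6667
  Ankle, Forward: 76×53/261 = 15.4330
  Ankle, Midfield: 76×121/261 = 35.2337
  Ankle, Defender: 76×87/261 = 25.3333
  Other, Forward: 90×53/261 = 18.2759
  Other, Midfield: 90×121/261 = 41.7241
  Other, Defender: 90×87/261 = 30.0000
Contributions (O − E)²/E:
  (23 − 19.2912)²/19.2912 = 0.7130
  (43 − 44.0421)²/44.0421 = 0.0247
  (29 − 31.6667)²/31.6667 = 0.2246
  (19 − 15.4330)²/15.4330 = 0.8244
  (34 − 35.2337)²/35.2337 = 0.0432
  (23 − 25.3333)²/25.3333 = 0.2149
  (11 − 18.2759)²/18.2759 = 2.8966
  (44 − 41.7241)²/41.7241 = 0.1241
  (35 − 30.0000)²/30.0000 = 0.8333
χ² = 0.7130 + 0.0247 + 0.2246 + 0.8244 + 0.0432 + 0.2149 + 2.8966 + 0.1241 + 0.8333 = 5.899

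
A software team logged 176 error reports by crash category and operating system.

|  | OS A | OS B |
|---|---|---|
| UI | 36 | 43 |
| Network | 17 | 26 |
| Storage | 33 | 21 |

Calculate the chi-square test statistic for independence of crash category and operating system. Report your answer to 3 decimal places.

Row totals: 79, 43, 54. Column totals: 86, 90. Grand total N = 176.
Expected counts (row total × column total / N):
  UI, OS A: 79×86/176 = 38.6023
  UI, OS B: 79×90/176 = 40.3977
  Network, OS A: 43×86/176 = 21.0114
  Network, OS B: 43×90/176 = 21.9886
  Storage, OS A: 54×86/176 = 26.3864
  Storage, OS B: 54×90/176 = 27.6136
Contributions (O − E)²/E:
  (36 − 38.6023)²/38.6023 = 0.1754
  (43 − 40.3977)²/40.3977 = 0.1676
  (17 − 21.0114)²/21.0114 = 0.7658
  (26 − 21.9886)²/21.9886 = 0.7318
  (33 − 26.3864)²/26.3864 = 1.6577
  (21 − 27.6136)²/27.6136 = 1.5840
χ² = 0.1754 + 0.1676 + 0.7658 + 0.7318 + 1.6577 + 1.5840 = 5.082

5.082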